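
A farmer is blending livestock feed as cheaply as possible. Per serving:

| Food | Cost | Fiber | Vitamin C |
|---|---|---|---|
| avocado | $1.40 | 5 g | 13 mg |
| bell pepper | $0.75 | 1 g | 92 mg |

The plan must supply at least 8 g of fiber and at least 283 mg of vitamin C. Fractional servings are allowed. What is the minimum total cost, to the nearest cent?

For a min-cost LP with two ≥-constraints, a basic feasible solution has at most two positive variables.
avocado only: max(8/5, 283/13) = 21.77 servings → $30.48.
bell pepper only: max(8/1, 283/92) = 8 servings → $6.00.
avocado + bell pepper with both tight: 1.013 servings and 2.933 servings → $3.62.
Cheapest feasible corner: $3.62.

$3.62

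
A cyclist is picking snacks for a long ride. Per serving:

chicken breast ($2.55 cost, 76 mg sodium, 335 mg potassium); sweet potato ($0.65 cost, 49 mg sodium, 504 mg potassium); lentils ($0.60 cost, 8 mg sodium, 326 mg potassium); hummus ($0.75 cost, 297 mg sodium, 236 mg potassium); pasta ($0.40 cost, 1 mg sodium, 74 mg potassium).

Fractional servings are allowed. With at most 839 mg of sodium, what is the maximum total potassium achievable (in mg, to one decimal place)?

62086.0 mg

Potassium per mg sodium: pasta 74, lentils 40.75, sweet potato 10.29, chicken breast 4.408, hummus 0.7946.
With no serving limits, spend the whole sodium allowance on pasta: 839 mg / 1 mg × 74 mg = 62086.0 mg.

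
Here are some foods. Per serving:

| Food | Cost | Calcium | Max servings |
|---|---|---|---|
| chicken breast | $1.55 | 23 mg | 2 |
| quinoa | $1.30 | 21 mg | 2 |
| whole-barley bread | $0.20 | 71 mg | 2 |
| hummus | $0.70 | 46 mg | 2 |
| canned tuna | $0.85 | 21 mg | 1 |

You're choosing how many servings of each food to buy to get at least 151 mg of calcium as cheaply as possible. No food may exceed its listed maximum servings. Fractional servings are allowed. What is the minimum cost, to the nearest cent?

$0.54

Cost per mg of calcium: whole-barley bread $0.0028, hummus $0.0152, canned tuna $0.0405, quinoa $0.0619, chicken breast $0.0674.
Take 2 servings of whole-barley bread: +142.0 mg calcium for $0.40 (total $0.40, still need 9.0 mg).
Take 0.1957 servings of hummus: +9.0 mg calcium for $0.14 (total $0.54, still need 0.0 mg).
Greedy by cheapest-per-mg is optimal for a single linear constraint, so the minimum cost is $0.54.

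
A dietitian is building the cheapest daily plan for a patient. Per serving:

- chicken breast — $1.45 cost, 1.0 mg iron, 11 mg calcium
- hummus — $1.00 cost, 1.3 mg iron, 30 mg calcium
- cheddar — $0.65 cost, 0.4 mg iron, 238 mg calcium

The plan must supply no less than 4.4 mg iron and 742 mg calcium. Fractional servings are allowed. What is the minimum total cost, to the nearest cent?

$4.34

chicken breast only: max(4.4/1.0, 742/11) = 67.45 servings → $97.81.
hummus only: max(4.4/1.3, 742/30) = 24.73 servings → $24.73.
cheddar only: max(4.4/0.4, 742/238) = 11 servings → $7.15.
chicken breast + hummus: intersection lies outside the first quadrant.
chicken breast + cheddar with both tight: 3.212 servings and 2.969 servings → $6.59.
hummus + cheddar with both tight: 2.523 servings and 2.8 servings → $4.34.
Cheapest feasible corner: $4.34.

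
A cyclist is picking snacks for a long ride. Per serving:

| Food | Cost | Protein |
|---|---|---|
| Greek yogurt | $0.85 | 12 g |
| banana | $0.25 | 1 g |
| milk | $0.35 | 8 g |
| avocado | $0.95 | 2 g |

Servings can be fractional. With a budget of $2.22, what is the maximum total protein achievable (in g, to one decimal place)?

50.7 g

Protein per dollar: milk 22.86, Greek yogurt 14.12, banana 4, avocado 2.105.
With no serving limits, spend the whole cost allowance on milk: $2.22 / $0.35 × 8 g = 50.7 g.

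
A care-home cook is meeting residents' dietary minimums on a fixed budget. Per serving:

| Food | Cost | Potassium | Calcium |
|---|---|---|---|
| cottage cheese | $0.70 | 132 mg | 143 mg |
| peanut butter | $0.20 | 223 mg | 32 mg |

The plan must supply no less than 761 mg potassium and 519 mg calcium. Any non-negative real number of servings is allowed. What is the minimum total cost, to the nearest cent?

$2.60

This is a tiny linear program; its minimum lies at a vertex of the feasible set. List the vertices and price them.
cottage cheese only: max(761/132, 519/143) = 5.765 servings → $4.04.
peanut butter only: max(761/223, 519/32) = 16.22 servings → $3.24.
cottage cheese + peanut butter with both tight: 3.303 servings and 1.457 servings → $2.60.
So the least-cost plan costs $2.60.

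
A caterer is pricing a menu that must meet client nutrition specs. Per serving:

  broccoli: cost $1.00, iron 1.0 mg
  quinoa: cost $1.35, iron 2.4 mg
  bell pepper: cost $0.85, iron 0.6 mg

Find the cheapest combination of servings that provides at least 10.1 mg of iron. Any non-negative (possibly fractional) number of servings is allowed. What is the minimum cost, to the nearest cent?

$5.68

Cost per mg of iron: quinoa $0.5625, broccoli $1.0000, bell pepper $1.4167.
With no serving limits, use only quinoa: 10.1 mg / 2.4 mg = 4.208 servings × $1.35 = $5.68.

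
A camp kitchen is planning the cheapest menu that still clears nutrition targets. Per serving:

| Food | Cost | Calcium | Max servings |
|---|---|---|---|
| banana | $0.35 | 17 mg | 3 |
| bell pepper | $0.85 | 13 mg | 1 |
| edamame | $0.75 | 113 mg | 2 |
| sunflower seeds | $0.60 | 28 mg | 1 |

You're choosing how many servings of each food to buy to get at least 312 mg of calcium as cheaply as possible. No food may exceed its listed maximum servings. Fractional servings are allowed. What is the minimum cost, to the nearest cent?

$3.61

Cost per mg of calcium: edamame $0.0066, banana $0.0206, sunflower seeds $0.0214, bell pepper $0.0654.
Take 2 servings of edamame: +226.0 mg calcium for $1.50 (total $1.50, still need 86.0 mg).
Take 3 servings of banana: +51.0 mg calcium for $1.05 (total $2.55, still need 35.0 mg).
Take 1 serving of sunflower seeds: +28.0 mg calcium for $0.60 (total $3.15, still need 7.0 mg).
Take 0.5385 servings of bell pepper: +7.0 mg calcium for $0.46 (total $3.61, still need 0.0 mg).
Greedy by cheapest-per-mg is optimal for a single linear constraint, so the minimum cost is $3.61.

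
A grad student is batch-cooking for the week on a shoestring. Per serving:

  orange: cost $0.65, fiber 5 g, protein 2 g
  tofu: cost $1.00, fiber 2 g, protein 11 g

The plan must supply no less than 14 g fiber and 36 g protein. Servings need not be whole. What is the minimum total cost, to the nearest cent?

At the optimum either one food covers both requirements or two foods hit both targets exactly; no other combination can be cheaper.
orange only: max(14/5, 36/2) = 18 servings → $11.70.
tofu only: max(14/2, 36/11) = 7 servings → $7.00.
orange + tofu with both tight: 1.608 servings and 2.98 servings → $4.03.
The minimum over all feasible corners is $4.03.

$4.03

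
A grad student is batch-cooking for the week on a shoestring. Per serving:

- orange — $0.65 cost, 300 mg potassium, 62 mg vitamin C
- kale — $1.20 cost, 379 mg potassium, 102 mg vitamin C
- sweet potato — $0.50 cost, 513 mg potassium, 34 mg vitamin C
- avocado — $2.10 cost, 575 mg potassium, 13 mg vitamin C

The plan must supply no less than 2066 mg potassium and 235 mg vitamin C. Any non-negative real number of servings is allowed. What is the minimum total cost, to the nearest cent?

$2.85

Two binding constraints pin down two serving amounts, so the optimal mix uses at most two foods. The candidates are each food alone (scaled to the tighter of potassium/vitamin C) and each pair with both constraints tight.
orange only: max(2066/300, 235/62) = 6.887 servings → $4.48.
kale only: max(2066/379, 235/102) = 5.451 servings → $6.54.
sweet potato only: max(2066/513, 235/34) = 6.912 servings → $3.46.
avocado only: max(2066/575, 235/13) = 18.08 servings → $37.96.
orange + kale: the both-tight solution has a negative serving — not a feasible corner.
orange + sweet potato with both tight: 2.329 servings and 2.666 servings → $2.85.
orange + avocado with both tight: 3.41 servings and 1.814 servings → $6.03.
kale + sweet potato with both tight: 1.276 servings and 3.085 servings → $3.07.
kale + avocado with both tight: 2.015 servings and 2.265 servings → $7.17.
sweet potato + avocado: the both-tight solution has a negative serving — not a feasible corner.
The minimum over all feasible corners is $2.85.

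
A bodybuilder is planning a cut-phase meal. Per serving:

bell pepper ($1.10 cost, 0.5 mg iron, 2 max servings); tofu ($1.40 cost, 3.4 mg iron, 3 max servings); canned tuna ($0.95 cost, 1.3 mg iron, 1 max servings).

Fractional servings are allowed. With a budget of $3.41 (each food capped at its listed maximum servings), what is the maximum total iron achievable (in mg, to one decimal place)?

Iron per dollar: tofu 2.429, canned tuna 1.368, bell pepper 0.4545.
Take 2.436 servings of tofu: spends $3.41, +8.3 mg iron (running total 8.3 mg).
Filling greedily by iron-per-dollar is optimal for one linear limit, giving 8.3 mg.

8.3 mg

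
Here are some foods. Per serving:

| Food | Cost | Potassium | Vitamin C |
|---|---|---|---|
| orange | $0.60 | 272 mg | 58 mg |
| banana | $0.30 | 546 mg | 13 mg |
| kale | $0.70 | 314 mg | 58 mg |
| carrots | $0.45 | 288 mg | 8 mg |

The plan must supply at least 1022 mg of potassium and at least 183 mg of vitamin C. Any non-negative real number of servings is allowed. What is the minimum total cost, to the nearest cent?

This is a tiny linear program; its minimum lies at a vertex of the feasible set. List the vertices and price them.
orange only: max(1022/272, 183/58) = 3.757 servings → $2.25.
banana only: max(1022/546, 183/13) = 14.08 servings → $4.22.
kale only: max(1022/314, 183/58) = 3.255 servings → $2.28.
carrots only: max(1022/288, 183/8) = 22.88 servings → $10.29.
orange + banana with both tight: 3.079 servings and 0.3377 servings → $1.95.
orange + kale: the both-tight solution has a negative serving — not a feasible corner.
orange + carrots with both tight: 3.065 servings and 0.6539 servings → $2.13.
banana + kale with both tight: 0.06576 servings and 3.14 servings → $2.22.
banana + carrots with both targets exact would need a negative amount; discard.
kale + carrots with both tight: 3.138 servings and 0.1278 servings → $2.25.
Cheapest feasible corner: $1.95.

$1.95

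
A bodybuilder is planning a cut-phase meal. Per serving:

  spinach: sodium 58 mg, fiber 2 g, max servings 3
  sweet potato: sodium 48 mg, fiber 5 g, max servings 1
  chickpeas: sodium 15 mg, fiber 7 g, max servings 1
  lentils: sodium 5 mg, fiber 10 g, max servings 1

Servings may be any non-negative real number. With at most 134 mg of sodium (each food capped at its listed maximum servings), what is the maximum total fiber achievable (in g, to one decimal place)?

24.3 g

Fiber per mg sodium: lentils 2, chickpeas 0.4667, sweet potato 0.1042, spinach 0.03448.
Take 1 serving of lentils: uses 5 mg sodium, +10.0 g fiber (running total 10.0 g).
Take 1 serving of chickpeas: uses 15 mg sodium, +7.0 g fiber (running total 17.0 g).
Take 1 serving of sweet potato: uses 48 mg sodium, +5.0 g fiber (running total 22.0 g).
Take 1.138 servings of spinach: uses 66 mg sodium, +2.3 g fiber (running total 24.3 g).
Filling greedily by fiber-per-mg sodium is optimal for one linear limit, giving 24.3 g.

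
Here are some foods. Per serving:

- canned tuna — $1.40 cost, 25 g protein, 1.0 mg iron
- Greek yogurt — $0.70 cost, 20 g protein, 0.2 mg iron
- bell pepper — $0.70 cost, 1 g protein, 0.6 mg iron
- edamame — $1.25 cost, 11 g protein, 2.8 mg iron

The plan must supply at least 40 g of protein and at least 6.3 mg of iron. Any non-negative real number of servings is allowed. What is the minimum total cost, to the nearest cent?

For a min-cost LP with two ≥-constraints, a basic feasible solution has at most two positive variables.
canned tuna only: max(40/25, 6.3/1.0) = 6.3 servings → $8.82.
Greek yogurt only: max(40/20, 6.3/0.2) = 31.5 servings → $22.05.
bell pepper only: max(40/1, 6.3/0.6) = 40 servings → $28.00.
edamame only: max(40/11, 6.3/2.8) = 3.636 servings → $4.55.
canned tuna + Greek yogurt: the both-tight solution has a negative serving — not a feasible corner.
canned tuna + bell pepper with both tight: 1.264 servings and 8.393 servings → $7.64.
canned tuna + edamame with both tight: 0.7237 servings and 1.992 servings → $3.50.
Greek yogurt + bell pepper with both tight: 1.5 servings and 10 servings → $8.05.
Greek yogurt + edamame with both tight: 0.7937 servings and 2.193 servings → $3.30.
bell pepper + edamame: intersection lies outside the first quadrant.
Cheapest feasible corner: $3.30.

$3.30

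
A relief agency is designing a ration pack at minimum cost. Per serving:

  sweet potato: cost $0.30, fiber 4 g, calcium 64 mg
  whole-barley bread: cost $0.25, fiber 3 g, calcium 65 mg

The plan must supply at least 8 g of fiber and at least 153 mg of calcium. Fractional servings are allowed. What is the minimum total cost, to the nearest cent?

With two linear requirements the optimum uses one or two foods; enumerate the corners.
sweet potato only: max(8/4, 153/64) = 2.391 servings → $0.72.
whole-barley bread only: max(8/3, 153/65) = 2.667 servings → $0.67.
sweet potato + whole-barley bread with both tight: 0.8971 servings and 1.471 servings → $0.64.
Cheapest feasible corner: $0.64.

$0.64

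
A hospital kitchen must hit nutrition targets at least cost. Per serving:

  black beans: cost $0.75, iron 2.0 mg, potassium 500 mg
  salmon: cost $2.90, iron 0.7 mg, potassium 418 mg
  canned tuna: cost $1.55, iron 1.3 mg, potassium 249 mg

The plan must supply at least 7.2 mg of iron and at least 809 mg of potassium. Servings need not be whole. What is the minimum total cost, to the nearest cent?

black beans only: max(7.2/2.0, 809/500) = 3.6 servings → $2.70.
salmon only: max(7.2/0.7, 809/418) = 10.29 servings → $29.83.
canned tuna only: max(7.2/1.3, 809/249) = 5.538 servings → $8.58.
black beans + salmon with both targets exact would need a negative amount; discard.
black beans + canned tuna: the both-tight solution has a negative serving — not a feasible corner.
salmon + canned tuna: the both-tight solution has a negative serving — not a feasible corner.
So the least-cost plan costs $2.70.

$2.70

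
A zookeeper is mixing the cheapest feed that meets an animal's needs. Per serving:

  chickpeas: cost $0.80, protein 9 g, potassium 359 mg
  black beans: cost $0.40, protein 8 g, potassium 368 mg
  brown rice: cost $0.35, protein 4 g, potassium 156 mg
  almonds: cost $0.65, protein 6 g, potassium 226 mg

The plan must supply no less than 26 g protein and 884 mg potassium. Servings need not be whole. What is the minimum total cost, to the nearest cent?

Compare the cost at each extreme point of the feasible region.
chickpeas only: max(26/9, 884/359) = 2.889 servings → $2.31.
black beans only: max(26/8, 884/368) = 3.25 servings → $1.30.
brown rice only: max(26/4, 884/156) = 6.5 servings → $2.27.
almonds only: max(26/6, 884/226) = 4.333 servings → $2.82.
chickpeas + black beans: intersection lies outside the first quadrant.
chickpeas + brown rice with both targets exact would need a negative amount; discard.
chickpeas + almonds: the both-tight solution has a negative serving — not a feasible corner.
black beans + brown rice: intersection lies outside the first quadrant.
black beans + almonds: the both-tight solution has a negative serving — not a feasible corner.
brown rice + almonds: the both-tight solution has a negative serving — not a feasible corner.
Cheapest feasible corner: $1.30.

$1.30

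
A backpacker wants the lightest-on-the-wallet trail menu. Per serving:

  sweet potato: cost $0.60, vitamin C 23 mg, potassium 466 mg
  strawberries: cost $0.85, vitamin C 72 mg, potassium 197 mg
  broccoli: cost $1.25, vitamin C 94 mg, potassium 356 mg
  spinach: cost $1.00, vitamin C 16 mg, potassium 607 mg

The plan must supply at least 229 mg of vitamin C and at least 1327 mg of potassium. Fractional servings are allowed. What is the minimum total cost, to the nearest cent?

The cheapest plan sits at a corner of the feasible region — with two constraints it uses at most two foods.
sweet potato only: max(229/23, 1327/466) = 9.957 servings → $5.97.
strawberries only: max(229/72, 1327/197) = 6.736 servings → $5.73.
broccoli only: max(229/94, 1327/356) = 3.728 servings → $4.66.
spinach only: max(229/16, 1327/607) = 14.31 servings → $14.31.
sweet potato + strawberries with both tight: 1.738 servings and 2.625 servings → $3.27.
sweet potato + broccoli with both tight: 1.213 servings and 2.139 servings → $3.40.
sweet potato + spinach: the both-tight solution has a negative serving — not a feasible corner.
strawberries + broccoli: intersection lies outside the first quadrant.
strawberries + spinach with both tight: 2.904 servings and 1.244 servings → $3.71.
broccoli + spinach with both tight: 2.293 servings and 0.8414 servings → $3.71.
So the least-cost plan costs $3.27.

$3.27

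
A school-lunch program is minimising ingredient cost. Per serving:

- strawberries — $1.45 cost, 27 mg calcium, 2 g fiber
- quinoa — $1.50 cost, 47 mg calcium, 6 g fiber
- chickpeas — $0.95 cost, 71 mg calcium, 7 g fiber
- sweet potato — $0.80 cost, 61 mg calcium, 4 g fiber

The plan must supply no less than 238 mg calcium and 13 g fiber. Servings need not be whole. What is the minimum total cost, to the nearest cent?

$3.12

With two linear requirements the optimum uses one or two foods; enumerate the corners.
strawberries only: max(238/27, 13/2) = 8.815 servings → $12.78.
quinoa only: max(238/47, 13/6) = 5.064 servings → $7.60.
chickpeas only: max(238/71, 13/7) = 3.352 servings → $3.18.
sweet potato only: max(238/61, 13/4) = 3.902 servings → $3.12.
strawberries + quinoa with both targets exact would need a negative amount; discard.
strawberries + chickpeas with both targets exact would need a negative amount; discard.
strawberries + sweet potato with both targets exact would need a negative amount; discard.
quinoa + chickpeas with both targets exact would need a negative amount; discard.
quinoa + sweet potato: the both-tight solution has a negative serving — not a feasible corner.
chickpeas + sweet potato with both targets exact would need a negative amount; discard.
The minimum over all feasible corners is $3.12.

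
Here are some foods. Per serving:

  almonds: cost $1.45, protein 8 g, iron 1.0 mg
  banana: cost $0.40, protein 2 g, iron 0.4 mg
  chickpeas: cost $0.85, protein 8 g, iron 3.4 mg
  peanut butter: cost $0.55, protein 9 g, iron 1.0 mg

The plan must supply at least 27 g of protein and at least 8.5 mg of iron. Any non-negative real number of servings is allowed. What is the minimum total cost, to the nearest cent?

$2.44

Compare the cost at each extreme point of the feasible region.
almonds only: max(27/8, 8.5/1.0) = 8.5 servings → $12.32.
banana only: max(27/2, 8.5/0.4) = 21.25 servings → $8.50.
chickpeas only: max(27/8, 8.5/3.4) = 3.375 servings → $2.87.
peanut butter only: max(27/9, 8.5/1.0) = 8.5 servings → $4.67.
almonds + banana: the both-tight solution has a negative serving — not a feasible corner.
almonds + chickpeas with both tight: 1.24 servings and 2.135 servings → $3.61.
almonds + peanut butter: intersection lies outside the first quadrant.
banana + chickpeas with both tight: 6.611 servings and 1.722 servings → $4.11.
banana + peanut butter: intersection lies outside the first quadrant.
chickpeas + peanut butter with both tight: 2.19 servings and 1.053 servings → $2.44.
The minimum over all feasible corners is $2.44.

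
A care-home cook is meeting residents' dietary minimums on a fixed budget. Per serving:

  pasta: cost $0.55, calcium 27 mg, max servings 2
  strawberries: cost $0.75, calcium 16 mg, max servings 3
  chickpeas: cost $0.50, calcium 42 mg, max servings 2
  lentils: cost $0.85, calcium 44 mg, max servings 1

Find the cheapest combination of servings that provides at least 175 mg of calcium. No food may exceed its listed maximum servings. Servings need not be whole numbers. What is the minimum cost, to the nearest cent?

Cost per mg of calcium: chickpeas $0.0119, lentils $0.0193, pasta $0.0204, strawberries $0.0469.
Take 2 servings of chickpeas: +84.0 mg calcium for $1.00 (total $1.00, still need 91.0 mg).
Take 1 serving of lentils: +44.0 mg calcium for $0.85 (total $1.85, still need 47.0 mg).
Take 1.741 servings of pasta: +47.0 mg calcium for $0.96 (total $2.81, still need 0.0 mg).
Greedy by cheapest-per-mg is optimal for a single linear constraint, so the minimum cost is $2.81.

$2.81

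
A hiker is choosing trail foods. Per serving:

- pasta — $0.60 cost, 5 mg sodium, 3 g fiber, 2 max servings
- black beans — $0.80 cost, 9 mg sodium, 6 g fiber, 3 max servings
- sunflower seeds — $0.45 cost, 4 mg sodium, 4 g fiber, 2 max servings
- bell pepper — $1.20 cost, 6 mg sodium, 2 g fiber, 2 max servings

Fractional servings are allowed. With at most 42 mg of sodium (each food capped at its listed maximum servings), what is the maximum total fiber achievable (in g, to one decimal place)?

Fiber per mg sodium: sunflower seeds 1, black beans 0.6667, pasta 0.6, bell pepper 0.3333.
Take 2 servings of sunflower seeds: uses 8 mg sodium, +8.0 g fiber (running total 8.0 g).
Take 3 servings of black beans: uses 27 mg sodium, +18.0 g fiber (running total 26.0 g).
Take 1.4 servings of pasta: uses 7 mg sodium, +4.2 g fiber (running total 30.2 g).
Greedy by best ratio exhausts the sodium allowance optimally: 30.2 g.

30.2 g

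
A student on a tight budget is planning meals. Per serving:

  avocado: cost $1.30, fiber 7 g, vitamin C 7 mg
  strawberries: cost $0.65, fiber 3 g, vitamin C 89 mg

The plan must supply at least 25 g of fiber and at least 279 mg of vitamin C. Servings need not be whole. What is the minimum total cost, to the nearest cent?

$4.92

With two linear requirements the optimum uses one or two foods; enumerate the corners.
avocado only: max(25/7, 279/7) = 39.86 servings → $51.81.
strawberries only: max(25/3, 279/89) = 8.333 servings → $5.42.
avocado + strawberries with both tight: 2.306 servings and 2.953 servings → $4.92.
The minimum over all feasible corners is $4.92.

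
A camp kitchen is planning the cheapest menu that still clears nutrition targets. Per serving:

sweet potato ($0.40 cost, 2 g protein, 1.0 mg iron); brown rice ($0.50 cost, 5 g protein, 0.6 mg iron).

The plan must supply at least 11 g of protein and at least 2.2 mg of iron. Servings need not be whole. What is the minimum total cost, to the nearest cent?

Minimising a linear cost over {protein ≥ 11, iron ≥ 2.2, servings ≥ 0} — the optimum is at a vertex, using one or two foods.
sweet potato only: max(11/2, 2.2/1.0) = 5.5 servings → $2.20.
brown rice only: max(11/5, 2.2/0.6) = 3.667 servings → $1.83.
sweet potato + brown rice with both tight: 1.158 servings and 1.737 servings → $1.33.
The minimum over all feasible corners is $1.33.

$1.33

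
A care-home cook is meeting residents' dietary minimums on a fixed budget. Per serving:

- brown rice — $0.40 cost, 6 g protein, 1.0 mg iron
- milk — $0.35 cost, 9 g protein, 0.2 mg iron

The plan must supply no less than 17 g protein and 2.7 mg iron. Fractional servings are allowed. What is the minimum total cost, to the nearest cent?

This is a tiny linear program; its minimum lies at a vertex of the feasible set. List the vertices and price them.
brown rice only: max(17/6, 2.7/1.0) = 2.833 servings → $1.13.
milk only: max(17/9, 2.7/0.2) = 13.5 servings → $4.72.
brown rice + milk with both tight: 2.679 servings and 0.1026 servings → $1.11.
So the least-cost plan costs $1.11.

$1.11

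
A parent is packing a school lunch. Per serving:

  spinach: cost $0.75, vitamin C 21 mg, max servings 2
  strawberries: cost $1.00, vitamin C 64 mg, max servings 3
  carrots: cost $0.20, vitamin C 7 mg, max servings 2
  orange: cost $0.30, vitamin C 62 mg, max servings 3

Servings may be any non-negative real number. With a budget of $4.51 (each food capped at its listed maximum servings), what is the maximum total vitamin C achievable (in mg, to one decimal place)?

Vitamin C per dollar: orange 206.7, strawberries 64, carrots 35, spinach 28.
Take 3 servings of orange: spends $0.90, +186.0 mg vitamin C (running total 186.0 mg).
Take 3 servings of strawberries: spends $3.00, +192.0 mg vitamin C (running total 378.0 mg).
Take 2 servings of carrots: spends $0.40, +14.0 mg vitamin C (running total 392.0 mg).
Take 0.28 servings of spinach: spends $0.21, +5.9 mg vitamin C (running total 397.9 mg).
Greedy by best ratio exhausts the cost allowance optimally: 397.9 mg.

397.9 mg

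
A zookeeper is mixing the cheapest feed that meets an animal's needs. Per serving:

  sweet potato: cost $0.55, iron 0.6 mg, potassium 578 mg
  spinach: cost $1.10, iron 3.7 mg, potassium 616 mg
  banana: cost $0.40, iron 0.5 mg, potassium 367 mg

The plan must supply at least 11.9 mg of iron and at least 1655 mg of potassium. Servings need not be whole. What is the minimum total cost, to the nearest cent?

$3.54

The cheapest plan sits at a corner of the feasible region — with two constraints it uses at most two foods.
sweet potato only: max(11.9/0.6, 1655/578) = 19.83 servings → $10.91.
spinach only: max(11.9/3.7, 1655/616) = 3.216 servings → $3.54.
banana only: max(11.9/0.5, 1655/367) = 23.8 servings → $9.52.
sweet potato + spinach: the both-tight solution has a negative serving — not a feasible corner.
sweet potato + banana with both targets exact would need a negative amount; discard.
spinach + banana: intersection lies outside the first quadrant.
So the least-cost plan costs $3.54.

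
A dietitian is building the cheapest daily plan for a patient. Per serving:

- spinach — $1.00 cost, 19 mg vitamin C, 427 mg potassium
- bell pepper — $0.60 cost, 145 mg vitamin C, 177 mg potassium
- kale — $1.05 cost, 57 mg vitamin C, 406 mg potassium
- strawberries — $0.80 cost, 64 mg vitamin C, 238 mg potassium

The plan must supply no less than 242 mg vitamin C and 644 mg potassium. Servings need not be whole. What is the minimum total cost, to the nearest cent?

$1.80

Check every corner: each single food scaled to meet both minima, and each pair solved so both constraints bind.
spinach only: max(242/19, 644/427) = 12.74 servings → $12.74.
bell pepper only: max(242/145, 644/177) = 3.638 servings → $2.18.
kale only: max(242/57, 644/406) = 4.246 servings → $4.46.
strawberries only: max(242/64, 644/238) = 3.781 servings → $3.02.
spinach + bell pepper with both tight: 0.8633 servings and 1.556 servings → $1.80.
spinach + kale: intersection lies outside the first quadrant.
spinach + strawberries: the both-tight solution has a negative serving — not a feasible corner.
bell pepper + kale with both tight: 1.262 servings and 1.036 servings → $1.84.
bell pepper + strawberries with both tight: 0.7066 servings and 2.18 servings → $2.17.
kale + strawberries with both targets exact would need a negative amount; discard.
Cheapest feasible corner: $1.80.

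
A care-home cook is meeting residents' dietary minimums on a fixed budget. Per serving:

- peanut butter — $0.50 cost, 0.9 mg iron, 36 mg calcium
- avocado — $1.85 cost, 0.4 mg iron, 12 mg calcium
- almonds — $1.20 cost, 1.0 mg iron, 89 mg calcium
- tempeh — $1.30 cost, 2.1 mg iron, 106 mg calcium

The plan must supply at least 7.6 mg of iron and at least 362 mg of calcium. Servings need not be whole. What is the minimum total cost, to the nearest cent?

$4.57

At the optimum either one food covers both requirements or two foods hit both targets exactly; no other combination can be cheaper.
peanut butter only: max(7.6/0.9, 362/36) = 10.06 servings → $5.03.
avocado only: max(7.6/0.4, 362/12) = 30.17 servings → $55.81.
almonds only: max(7.6/1.0, 362/89) = 7.6 servings → $9.12.
tempeh only: max(7.6/2.1, 362/106) = 3.619 servings → $4.70.
peanut butter + avocado with both targets exact would need a negative amount; discard.
peanut butter + almonds with both tight: 7.129 servings and 1.184 servings → $4.99.
peanut butter + tempeh with both tight: 2.293 servings and 2.636 servings → $4.57.
avocado + almonds with both tight: 13.32 servings and 2.271 servings → $27.37.
avocado + tempeh with both tight: 2.64 servings and 3.116 servings → $8.93.
almonds + tempeh: intersection lies outside the first quadrant.
So the least-cost plan costs $4.57.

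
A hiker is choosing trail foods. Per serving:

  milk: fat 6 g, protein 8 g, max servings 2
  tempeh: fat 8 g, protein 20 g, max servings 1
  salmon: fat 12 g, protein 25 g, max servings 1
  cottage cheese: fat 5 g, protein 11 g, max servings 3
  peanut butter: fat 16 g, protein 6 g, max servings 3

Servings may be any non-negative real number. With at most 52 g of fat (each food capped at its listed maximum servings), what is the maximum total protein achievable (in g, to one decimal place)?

95.9 g

Protein per g fat: tempeh 2.5, cottage cheese 2.2, salmon 2.083, milk 1.333, peanut butter 0.375.
Take 1 serving of tempeh: uses 8 g fat, +20.0 g protein (running total 20.0 g).
Take 3 servings of cottage cheese: uses 15 g fat, +33.0 g protein (running total 53.0 g).
Take 1 serving of salmon: uses 12 g fat, +25.0 g protein (running total 78.0 g).
Take 2 servings of milk: uses 12 g fat, +16.0 g protein (running total 94.0 g).
Take 0.3125 servings of peanut butter: uses 5 g fat, +1.9 g protein (running total 95.9 g).
Greedy by best ratio exhausts the fat allowance optimally: 95.9 g.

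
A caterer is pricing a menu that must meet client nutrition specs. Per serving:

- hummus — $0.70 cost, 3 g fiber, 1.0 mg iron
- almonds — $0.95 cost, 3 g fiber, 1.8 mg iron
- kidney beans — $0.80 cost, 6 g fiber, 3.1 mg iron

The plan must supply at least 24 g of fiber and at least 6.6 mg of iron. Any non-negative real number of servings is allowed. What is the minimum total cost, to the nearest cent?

$3.20

With two linear requirements the optimum uses one or two foods; enumerate the corners.
hummus only: max(24/3, 6.6/1.0) = 8 servings → $5.60.
almonds only: max(24/3, 6.6/1.8) = 8 servings → $7.60.
kidney beans only: max(24/6, 6.6/3.1) = 4 servings → $3.20.
hummus + almonds: the both-tight solution has a negative serving — not a feasible corner.
hummus + kidney beans with both targets exact would need a negative amount; discard.
almonds + kidney beans with both targets exact would need a negative amount; discard.
Cheapest feasible corner: $3.20.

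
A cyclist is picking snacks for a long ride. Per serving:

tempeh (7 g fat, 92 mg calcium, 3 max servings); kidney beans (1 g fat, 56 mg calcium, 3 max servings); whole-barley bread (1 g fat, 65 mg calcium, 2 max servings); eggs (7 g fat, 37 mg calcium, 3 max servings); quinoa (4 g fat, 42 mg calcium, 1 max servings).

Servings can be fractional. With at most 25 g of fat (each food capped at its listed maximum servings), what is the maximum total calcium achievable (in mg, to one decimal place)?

560.9 mg

Calcium per g fat: whole-barley bread 65, kidney beans 56, tempeh 13.14, quinoa 10.5, eggs 5.286.
Take 2 servings of whole-barley bread: uses 2 g fat, +130.0 mg calcium (running total 130.0 mg).
Take 3 servings of kidney beans: uses 3 g fat, +168.0 mg calcium (running total 298.0 mg).
Take 2.857 servings of tempeh: uses 20 g fat, +262.9 mg calcium (running total 560.9 mg).
Filling greedily by calcium-per-g fat is optimal for one linear limit, giving 560.9 mg.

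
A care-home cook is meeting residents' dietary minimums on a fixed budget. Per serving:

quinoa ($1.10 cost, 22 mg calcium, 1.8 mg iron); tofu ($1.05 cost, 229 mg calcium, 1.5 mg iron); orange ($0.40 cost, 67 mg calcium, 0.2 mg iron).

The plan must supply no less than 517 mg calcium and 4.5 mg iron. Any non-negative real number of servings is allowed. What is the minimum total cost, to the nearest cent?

At the optimum either one food covers both requirements or two foods hit both targets exactly; no other combination can be cheaper.
quinoa only: max(517/22, 4.5/1.8) = 23.5 servings → $25.85.
tofu only: max(517/229, 4.5/1.5) = 3 servings → $3.15.
orange only: max(517/67, 4.5/0.2) = 22.5 servings → $9.00.
quinoa + tofu with both tight: 0.6725 servings and 2.193 servings → $3.04.
quinoa + orange with both tight: 1.705 servings and 7.157 servings → $4.74.
tofu + orange: intersection lies outside the first quadrant.
Cheapest feasible corner: $3.04.

$3.04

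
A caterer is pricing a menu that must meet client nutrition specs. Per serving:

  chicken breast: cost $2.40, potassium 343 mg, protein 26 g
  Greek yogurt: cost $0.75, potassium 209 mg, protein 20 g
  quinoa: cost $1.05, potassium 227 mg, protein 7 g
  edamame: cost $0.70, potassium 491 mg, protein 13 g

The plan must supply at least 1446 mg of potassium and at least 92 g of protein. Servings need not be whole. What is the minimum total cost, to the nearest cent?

Check every corner: each single food scaled to meet both minima, and each pair solved so both constraints bind.
chicken breast only: max(1446/343, 92/26) = 4.216 servings → $10.12.
Greek yogurt only: max(1446/209, 92/20) = 6.919 servings → $5.19.
quinoa only: max(1446/227, 92/7) = 13.14 servings → $13.80.
edamame only: max(1446/491, 92/13) = 7.077 servings → $4.95.
chicken breast + Greek yogurt with both targets exact would need a negative amount; discard.
chicken breast + quinoa with both tight: 3.074 servings and 1.725 servings → $9.19.
chicken breast + edamame with both tight: 3.175 servings and 0.7271 servings → $8.13.
Greek yogurt + quinoa with both tight: 3.498 servings and 3.15 servings → $5.93.
Greek yogurt + edamame with both tight: 3.713 servings and 1.364 servings → $3.74.
quinoa + edamame: the both-tight solution has a negative serving — not a feasible corner.
So the least-cost plan costs $3.74.

$3.74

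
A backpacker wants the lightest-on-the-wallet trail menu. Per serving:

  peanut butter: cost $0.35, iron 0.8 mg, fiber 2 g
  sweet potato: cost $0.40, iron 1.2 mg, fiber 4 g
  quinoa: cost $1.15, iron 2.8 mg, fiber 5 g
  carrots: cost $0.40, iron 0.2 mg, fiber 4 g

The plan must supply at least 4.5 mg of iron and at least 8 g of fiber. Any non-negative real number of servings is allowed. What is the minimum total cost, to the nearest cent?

Minimising a linear cost over {iron ≥ 4.5, fiber ≥ 8, servings ≥ 0} — the optimum is at a vertex, using one or two foods.
peanut butter only: max(4.5/0.8, 8/2) = 5.625 servings → $1.97.
sweet potato only: max(4.5/1.2, 8/4) = 3.75 servings → $1.50.
quinoa only: max(4.5/2.8, 8/5) = 1.607 servings → $1.85.
carrots only: max(4.5/0.2, 8/4) = 22.5 servings → $9.00.
peanut butter + sweet potato: the both-tight solution has a negative serving — not a feasible corner.
peanut butter + quinoa with both targets exact would need a negative amount; discard.
peanut butter + carrots: intersection lies outside the first quadrant.
sweet potato + quinoa with both targets exact would need a negative amount; discard.
sweet potato + carrots: intersection lies outside the first quadrant.
quinoa + carrots: intersection lies outside the first quadrant.
Cheapest feasible corner: $1.50.

$1.50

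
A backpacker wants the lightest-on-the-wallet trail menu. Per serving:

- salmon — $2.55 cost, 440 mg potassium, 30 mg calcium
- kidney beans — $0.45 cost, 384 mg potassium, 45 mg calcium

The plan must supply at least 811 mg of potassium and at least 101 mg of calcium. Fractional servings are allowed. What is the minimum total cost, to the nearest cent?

$1.01

salmon only: max(811/440, 101/30) = 3.367 servings → $8.59.
kidney beans only: max(811/384, 101/45) = 2.244 servings → $1.01.
salmon + kidney beans with both targets exact would need a negative amount; discard.
Cheapest feasible corner: $1.01.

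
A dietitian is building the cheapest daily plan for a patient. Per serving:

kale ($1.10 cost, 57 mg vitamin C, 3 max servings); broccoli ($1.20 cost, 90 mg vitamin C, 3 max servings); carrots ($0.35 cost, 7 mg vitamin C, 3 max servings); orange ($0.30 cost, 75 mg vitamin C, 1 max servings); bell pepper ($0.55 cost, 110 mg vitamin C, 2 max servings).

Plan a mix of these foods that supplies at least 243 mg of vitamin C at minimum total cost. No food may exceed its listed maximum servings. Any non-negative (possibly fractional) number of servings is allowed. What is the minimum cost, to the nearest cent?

Cost per mg of vitamin C: orange $0.0040, bell pepper $0.0050, broccoli $0.0133, kale $0.0193, carrots $0.0500.
Take 1 serving of orange: +75.0 mg vitamin C for $0.30 (total $0.30, still need 168.0 mg).
Take 1.527 servings of bell pepper: +168.0 mg vitamin C for $0.84 (total $1.14, still need 0.0 mg).
Filling from the cheapest source first is optimal under one linear minimum: $1.14.

$1.14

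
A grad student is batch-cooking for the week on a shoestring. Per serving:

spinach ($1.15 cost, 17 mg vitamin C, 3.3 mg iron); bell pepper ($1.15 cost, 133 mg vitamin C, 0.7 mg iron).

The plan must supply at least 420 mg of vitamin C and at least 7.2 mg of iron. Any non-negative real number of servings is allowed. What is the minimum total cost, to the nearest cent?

$5.19

spinach only: max(420/17, 7.2/3.3) = 24.71 servings → $28.41.
bell pepper only: max(420/133, 7.2/0.7) = 10.29 servings → $11.83.
spinach + bell pepper with both tight: 1.554 servings and 2.959 servings → $5.19.
The minimum over all feasible corners is $5.19.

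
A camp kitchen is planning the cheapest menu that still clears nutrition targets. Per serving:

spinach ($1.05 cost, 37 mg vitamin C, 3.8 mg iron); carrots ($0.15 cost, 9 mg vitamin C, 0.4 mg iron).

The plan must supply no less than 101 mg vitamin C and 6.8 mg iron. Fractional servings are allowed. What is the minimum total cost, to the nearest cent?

Compare the cost at each extreme point of the feasible region.
spinach only: max(101/37, 6.8/3.8) = 2.73 servings → $2.87.
carrots only: max(101/9, 6.8/0.4) = 17 servings → $2.55.
spinach + carrots with both tight: 1.072 servings and 6.814 servings → $2.15.
The minimum over all feasible corners is $2.15.

$2.15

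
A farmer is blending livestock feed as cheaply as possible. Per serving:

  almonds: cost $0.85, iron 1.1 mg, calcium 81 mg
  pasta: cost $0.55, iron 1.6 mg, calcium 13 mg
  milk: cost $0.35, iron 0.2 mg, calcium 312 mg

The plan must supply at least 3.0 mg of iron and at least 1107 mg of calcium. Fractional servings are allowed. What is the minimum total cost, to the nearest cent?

$2.01

At the optimum either one food covers both requirements or two foods hit both targets exactly; no other combination can be cheaper.
almonds only: max(3.0/1.1, 1107/81) = 13.67 servings → $11.62.
pasta only: max(3.0/1.6, 1107/13) = 85.15 servings → $46.83.
milk only: max(3.0/0.2, 1107/312) = 15 servings → $5.25.
almonds + pasta: intersection lies outside the first quadrant.
almonds + milk with both tight: 2.185 servings and 2.981 servings → $2.90.
pasta + milk with both tight: 1.439 servings and 3.488 servings → $2.01.
The minimum over all feasible corners is $2.01.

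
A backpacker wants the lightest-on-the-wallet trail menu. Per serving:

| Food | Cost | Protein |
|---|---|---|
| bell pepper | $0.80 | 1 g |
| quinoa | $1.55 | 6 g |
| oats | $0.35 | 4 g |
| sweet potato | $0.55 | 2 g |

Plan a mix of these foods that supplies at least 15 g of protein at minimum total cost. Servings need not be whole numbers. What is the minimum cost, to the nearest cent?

$1.31

Cost per g of protein: oats $0.0875, quinoa $0.2583, sweet potato $0.2750, bell pepper $0.8000.
With no serving limits, use only oats: 15 g / 4 g = 3.75 servings × $0.35 = $1.31.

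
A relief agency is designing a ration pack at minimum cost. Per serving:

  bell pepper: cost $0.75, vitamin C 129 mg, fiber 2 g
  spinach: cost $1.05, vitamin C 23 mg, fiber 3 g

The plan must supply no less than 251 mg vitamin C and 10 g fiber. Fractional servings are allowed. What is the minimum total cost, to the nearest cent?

At the optimum either one food covers both requirements or two foods hit both targets exactly; no other combination can be cheaper.
bell pepper only: max(251/129, 10/2) = 5 servings → $3.75.
spinach only: max(251/23, 10/3) = 10.91 servings → $11.46.
bell pepper + spinach with both tight: 1.534 servings and 2.311 servings → $3.58.
So the least-cost plan costs $3.58.

$3.58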